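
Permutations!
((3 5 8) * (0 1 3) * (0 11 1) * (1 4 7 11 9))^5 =(4 11 7)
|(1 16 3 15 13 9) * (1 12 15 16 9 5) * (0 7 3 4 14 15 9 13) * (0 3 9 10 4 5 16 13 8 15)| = 7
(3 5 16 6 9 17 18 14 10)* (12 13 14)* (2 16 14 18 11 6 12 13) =(2 16 12)(3 5 14 10)(6 9 17 11)(13 18) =[0, 1, 16, 5, 4, 14, 9, 7, 8, 17, 3, 6, 2, 18, 10, 15, 12, 11, 13]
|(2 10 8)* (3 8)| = 4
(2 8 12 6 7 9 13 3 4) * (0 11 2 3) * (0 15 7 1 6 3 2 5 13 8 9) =(0 11 5 13 15 7)(1 6)(2 9 8 12 3 4) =[11, 6, 9, 4, 2, 13, 1, 0, 12, 8, 10, 5, 3, 15, 14, 7]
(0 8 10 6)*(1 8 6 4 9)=(0 6)(1 8 10 4 9)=[6, 8, 2, 3, 9, 5, 0, 7, 10, 1, 4]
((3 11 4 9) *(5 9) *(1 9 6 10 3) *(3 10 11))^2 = (4 6)(5 11)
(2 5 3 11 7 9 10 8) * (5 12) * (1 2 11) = (1 2 12 5 3)(7 9 10 8 11) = [0, 2, 12, 1, 4, 3, 6, 9, 11, 10, 8, 7, 5]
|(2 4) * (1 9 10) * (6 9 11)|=10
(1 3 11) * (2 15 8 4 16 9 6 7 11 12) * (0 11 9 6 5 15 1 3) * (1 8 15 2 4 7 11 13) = (0 13 1)(2 8 7 9 5)(3 12 4 16 6 11) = [13, 0, 8, 12, 16, 2, 11, 9, 7, 5, 10, 3, 4, 1, 14, 15, 6]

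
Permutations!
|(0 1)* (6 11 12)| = |(0 1)(6 11 12)| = 6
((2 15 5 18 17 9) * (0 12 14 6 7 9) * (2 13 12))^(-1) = ((0 2 15 5 18 17)(6 7 9 13 12 14))^(-1) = (0 17 18 5 15 2)(6 14 12 13 9 7)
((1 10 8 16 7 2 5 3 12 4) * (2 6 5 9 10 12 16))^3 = (2 8 10 9)(3 6 16 5 7) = ((1 12 4)(2 9 10 8)(3 16 7 6 5))^3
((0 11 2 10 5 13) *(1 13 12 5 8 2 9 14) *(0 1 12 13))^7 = (0 1 13 5 12 14 9 11)(2 10 8)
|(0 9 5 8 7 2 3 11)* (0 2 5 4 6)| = 12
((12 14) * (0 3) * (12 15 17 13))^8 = (12 17 14 13 15)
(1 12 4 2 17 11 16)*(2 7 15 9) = (1 12 4 7 15 9 2 17 11 16) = [0, 12, 17, 3, 7, 5, 6, 15, 8, 2, 10, 16, 4, 13, 14, 9, 1, 11]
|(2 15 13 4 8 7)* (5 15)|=|(2 5 15 13 4 8 7)|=7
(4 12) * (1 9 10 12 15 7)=(1 9 10 12 4 15 7)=[0, 9, 2, 3, 15, 5, 6, 1, 8, 10, 12, 11, 4, 13, 14, 7]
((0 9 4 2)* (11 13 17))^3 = (17)(0 2 4 9)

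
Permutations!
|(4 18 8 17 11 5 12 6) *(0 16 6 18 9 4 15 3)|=|(0 16 6 15 3)(4 9)(5 12 18 8 17 11)|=30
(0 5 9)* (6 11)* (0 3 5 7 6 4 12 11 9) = (0 7 6 9 3 5)(4 12 11) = [7, 1, 2, 5, 12, 0, 9, 6, 8, 3, 10, 4, 11]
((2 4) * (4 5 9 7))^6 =(2 5 9 7 4)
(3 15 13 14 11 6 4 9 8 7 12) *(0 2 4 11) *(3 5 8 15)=(0 2 4 9 15 13 14)(5 8 7 12)(6 11)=[2, 1, 4, 3, 9, 8, 11, 12, 7, 15, 10, 6, 5, 14, 0, 13]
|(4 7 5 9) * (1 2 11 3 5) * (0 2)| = 9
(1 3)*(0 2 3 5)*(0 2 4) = (0 4)(1 5 2 3) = [4, 5, 3, 1, 0, 2]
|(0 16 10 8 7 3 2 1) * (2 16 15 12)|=5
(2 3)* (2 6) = [0, 1, 3, 6, 4, 5, 2] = (2 3 6)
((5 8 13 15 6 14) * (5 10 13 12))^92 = (5 12 8)(6 10 15 14 13)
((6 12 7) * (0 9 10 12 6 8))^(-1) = (0 8 7 12 10 9)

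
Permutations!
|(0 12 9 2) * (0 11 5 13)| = |(0 12 9 2 11 5 13)| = 7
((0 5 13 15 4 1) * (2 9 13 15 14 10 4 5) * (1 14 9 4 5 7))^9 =(15)(9 13)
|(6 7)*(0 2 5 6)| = 5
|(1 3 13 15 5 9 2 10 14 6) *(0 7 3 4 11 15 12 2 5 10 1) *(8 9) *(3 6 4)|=|(0 7 6)(1 3 13 12 2)(4 11 15 10 14)(5 8 9)|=15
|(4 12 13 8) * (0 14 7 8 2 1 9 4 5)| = |(0 14 7 8 5)(1 9 4 12 13 2)| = 30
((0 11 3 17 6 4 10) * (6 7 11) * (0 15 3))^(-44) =(0 6 4 10 15 3 17 7 11)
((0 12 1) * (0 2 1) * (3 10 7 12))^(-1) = (0 12 7 10 3)(1 2)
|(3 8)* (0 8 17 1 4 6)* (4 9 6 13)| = |(0 8 3 17 1 9 6)(4 13)| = 14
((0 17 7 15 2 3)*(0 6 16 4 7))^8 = ((0 17)(2 3 6 16 4 7 15))^8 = (17)(2 3 6 16 4 7 15)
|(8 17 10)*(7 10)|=4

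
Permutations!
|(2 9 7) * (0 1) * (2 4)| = 4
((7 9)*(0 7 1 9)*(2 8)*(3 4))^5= ((0 7)(1 9)(2 8)(3 4))^5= (0 7)(1 9)(2 8)(3 4)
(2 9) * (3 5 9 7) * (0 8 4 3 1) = (0 8 4 3 5 9 2 7 1) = [8, 0, 7, 5, 3, 9, 6, 1, 4, 2]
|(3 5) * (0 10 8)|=6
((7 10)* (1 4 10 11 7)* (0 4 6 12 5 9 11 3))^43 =((0 4 10 1 6 12 5 9 11 7 3))^43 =(0 3 7 11 9 5 12 6 1 10 4)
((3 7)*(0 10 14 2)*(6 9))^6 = (0 14)(2 10)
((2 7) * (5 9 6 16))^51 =(2 7)(5 16 6 9)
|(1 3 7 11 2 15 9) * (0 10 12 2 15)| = 12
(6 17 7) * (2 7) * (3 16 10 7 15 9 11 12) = [0, 1, 15, 16, 4, 5, 17, 6, 8, 11, 7, 12, 3, 13, 14, 9, 10, 2] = (2 15 9 11 12 3 16 10 7 6 17)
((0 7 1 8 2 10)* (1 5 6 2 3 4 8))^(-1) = (0 10 2 6 5 7)(3 8 4)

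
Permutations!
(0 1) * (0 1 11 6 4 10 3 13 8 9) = (0 11 6 4 10 3 13 8 9) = [11, 1, 2, 13, 10, 5, 4, 7, 9, 0, 3, 6, 12, 8]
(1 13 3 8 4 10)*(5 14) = (1 13 3 8 4 10)(5 14) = [0, 13, 2, 8, 10, 14, 6, 7, 4, 9, 1, 11, 12, 3, 5]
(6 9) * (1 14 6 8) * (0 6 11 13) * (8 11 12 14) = (0 6 9 11 13)(1 8)(12 14) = [6, 8, 2, 3, 4, 5, 9, 7, 1, 11, 10, 13, 14, 0, 12]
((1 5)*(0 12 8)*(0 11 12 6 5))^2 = ((0 6 5 1)(8 11 12))^2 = (0 5)(1 6)(8 12 11)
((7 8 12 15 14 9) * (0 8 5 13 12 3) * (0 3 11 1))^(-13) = ((0 8 11 1)(5 13 12 15 14 9 7))^(-13) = (0 1 11 8)(5 13 12 15 14 9 7)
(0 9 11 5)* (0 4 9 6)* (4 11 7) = (0 6)(4 9 7)(5 11) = [6, 1, 2, 3, 9, 11, 0, 4, 8, 7, 10, 5]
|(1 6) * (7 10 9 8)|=4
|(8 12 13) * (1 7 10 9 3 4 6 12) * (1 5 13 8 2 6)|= |(1 7 10 9 3 4)(2 6 12 8 5 13)|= 6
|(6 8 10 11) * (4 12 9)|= |(4 12 9)(6 8 10 11)|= 12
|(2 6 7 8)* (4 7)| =5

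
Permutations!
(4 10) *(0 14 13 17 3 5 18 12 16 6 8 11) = (0 14 13 17 3 5 18 12 16 6 8 11)(4 10) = [14, 1, 2, 5, 10, 18, 8, 7, 11, 9, 4, 0, 16, 17, 13, 15, 6, 3, 12]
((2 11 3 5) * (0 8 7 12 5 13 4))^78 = (0 13 11 5 7)(2 12 8 4 3) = ((0 8 7 12 5 2 11 3 13 4))^78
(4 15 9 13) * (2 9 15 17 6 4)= (2 9 13)(4 17 6)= [0, 1, 9, 3, 17, 5, 4, 7, 8, 13, 10, 11, 12, 2, 14, 15, 16, 6]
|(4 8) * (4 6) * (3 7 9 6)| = |(3 7 9 6 4 8)| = 6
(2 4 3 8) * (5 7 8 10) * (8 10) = [0, 1, 4, 8, 3, 7, 6, 10, 2, 9, 5] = (2 4 3 8)(5 7 10)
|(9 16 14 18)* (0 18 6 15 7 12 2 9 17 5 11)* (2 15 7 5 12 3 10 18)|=|(0 2 9 16 14 6 7 3 10 18 17 12 15 5 11)|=15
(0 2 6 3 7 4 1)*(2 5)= [5, 0, 6, 7, 1, 2, 3, 4]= (0 5 2 6 3 7 4 1)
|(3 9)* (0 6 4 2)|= |(0 6 4 2)(3 9)|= 4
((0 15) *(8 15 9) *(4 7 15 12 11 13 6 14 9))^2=(0 7)(4 15)(6 9 12 13 14 8 11)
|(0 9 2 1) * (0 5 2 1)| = 5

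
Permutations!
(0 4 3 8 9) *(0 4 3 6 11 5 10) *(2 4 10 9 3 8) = (0 8 3 2 4 6 11 5 9 10) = [8, 1, 4, 2, 6, 9, 11, 7, 3, 10, 0, 5]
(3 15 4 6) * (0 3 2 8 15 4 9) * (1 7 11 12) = (0 3 4 6 2 8 15 9)(1 7 11 12) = [3, 7, 8, 4, 6, 5, 2, 11, 15, 0, 10, 12, 1, 13, 14, 9]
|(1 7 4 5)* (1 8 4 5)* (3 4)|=|(1 7 5 8 3 4)|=6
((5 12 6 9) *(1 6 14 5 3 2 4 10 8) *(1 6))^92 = (2 4 10 8 6 9 3)(5 14 12)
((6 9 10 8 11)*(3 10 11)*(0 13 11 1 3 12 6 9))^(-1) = ((0 13 11 9 1 3 10 8 12 6))^(-1) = (0 6 12 8 10 3 1 9 11 13)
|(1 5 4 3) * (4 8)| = 5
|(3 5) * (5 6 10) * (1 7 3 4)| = |(1 7 3 6 10 5 4)| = 7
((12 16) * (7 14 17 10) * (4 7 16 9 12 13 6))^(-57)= (4 6 13 16 10 17 14 7)(9 12)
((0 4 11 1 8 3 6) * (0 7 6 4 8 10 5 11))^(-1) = (0 4 3 8)(1 11 5 10)(6 7)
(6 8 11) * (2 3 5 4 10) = [0, 1, 3, 5, 10, 4, 8, 7, 11, 9, 2, 6] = (2 3 5 4 10)(6 8 11)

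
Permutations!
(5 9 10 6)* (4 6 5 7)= (4 6 7)(5 9 10)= [0, 1, 2, 3, 6, 9, 7, 4, 8, 10, 5]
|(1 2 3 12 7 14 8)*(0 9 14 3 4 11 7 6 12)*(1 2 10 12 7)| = 13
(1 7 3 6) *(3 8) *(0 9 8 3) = (0 9 8)(1 7 3 6) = [9, 7, 2, 6, 4, 5, 1, 3, 0, 8]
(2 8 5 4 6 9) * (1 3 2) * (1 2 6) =(1 3 6 9 2 8 5 4) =[0, 3, 8, 6, 1, 4, 9, 7, 5, 2]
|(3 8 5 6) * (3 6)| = 3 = |(3 8 5)|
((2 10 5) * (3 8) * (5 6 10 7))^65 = ((2 7 5)(3 8)(6 10))^65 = (2 5 7)(3 8)(6 10)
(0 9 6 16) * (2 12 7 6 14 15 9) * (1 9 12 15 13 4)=[2, 9, 15, 3, 1, 5, 16, 6, 8, 14, 10, 11, 7, 4, 13, 12, 0]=(0 2 15 12 7 6 16)(1 9 14 13 4)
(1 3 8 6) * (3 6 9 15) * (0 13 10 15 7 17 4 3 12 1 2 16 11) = (0 13 10 15 12 1 6 2 16 11)(3 8 9 7 17 4) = [13, 6, 16, 8, 3, 5, 2, 17, 9, 7, 15, 0, 1, 10, 14, 12, 11, 4]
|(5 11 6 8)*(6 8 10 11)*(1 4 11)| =|(1 4 11 8 5 6 10)| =7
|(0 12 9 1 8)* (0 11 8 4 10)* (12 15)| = |(0 15 12 9 1 4 10)(8 11)| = 14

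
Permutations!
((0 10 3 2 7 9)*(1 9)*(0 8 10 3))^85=((0 3 2 7 1 9 8 10))^85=(0 9 2 10 1 3 8 7)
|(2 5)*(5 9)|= 3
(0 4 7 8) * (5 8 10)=[4, 1, 2, 3, 7, 8, 6, 10, 0, 9, 5]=(0 4 7 10 5 8)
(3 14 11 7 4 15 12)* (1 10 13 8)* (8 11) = [0, 10, 2, 14, 15, 5, 6, 4, 1, 9, 13, 7, 3, 11, 8, 12] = (1 10 13 11 7 4 15 12 3 14 8)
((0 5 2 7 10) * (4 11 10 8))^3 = (0 7 11 5 8 10 2 4)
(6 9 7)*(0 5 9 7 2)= (0 5 9 2)(6 7)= [5, 1, 0, 3, 4, 9, 7, 6, 8, 2]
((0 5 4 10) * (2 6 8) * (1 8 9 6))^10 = (0 4)(1 8 2)(5 10)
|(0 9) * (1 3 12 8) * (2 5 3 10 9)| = |(0 2 5 3 12 8 1 10 9)| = 9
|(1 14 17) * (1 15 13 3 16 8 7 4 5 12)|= |(1 14 17 15 13 3 16 8 7 4 5 12)|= 12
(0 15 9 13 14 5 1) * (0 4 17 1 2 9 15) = (1 4 17)(2 9 13 14 5) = [0, 4, 9, 3, 17, 2, 6, 7, 8, 13, 10, 11, 12, 14, 5, 15, 16, 1]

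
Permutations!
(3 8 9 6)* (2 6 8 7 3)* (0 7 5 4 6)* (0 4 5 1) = (0 7 3 1)(2 4 6)(8 9) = [7, 0, 4, 1, 6, 5, 2, 3, 9, 8]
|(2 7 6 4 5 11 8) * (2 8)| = 6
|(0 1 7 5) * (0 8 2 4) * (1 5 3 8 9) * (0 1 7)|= 9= |(0 5 9 7 3 8 2 4 1)|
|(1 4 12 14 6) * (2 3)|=10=|(1 4 12 14 6)(2 3)|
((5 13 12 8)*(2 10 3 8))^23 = (2 3 5 12 10 8 13)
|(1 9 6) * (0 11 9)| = 5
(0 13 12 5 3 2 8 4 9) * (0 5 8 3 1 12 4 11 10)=(0 13 4 9 5 1 12 8 11 10)(2 3)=[13, 12, 3, 2, 9, 1, 6, 7, 11, 5, 0, 10, 8, 4]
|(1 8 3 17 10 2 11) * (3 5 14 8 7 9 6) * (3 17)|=24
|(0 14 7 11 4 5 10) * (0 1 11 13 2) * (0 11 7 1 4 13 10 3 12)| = |(0 14 1 7 10 4 5 3 12)(2 11 13)| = 9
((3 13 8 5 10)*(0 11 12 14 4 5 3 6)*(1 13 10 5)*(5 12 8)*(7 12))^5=((0 11 8 3 10 6)(1 13 5 7 12 14 4))^5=(0 6 10 3 8 11)(1 14 7 13 4 12 5)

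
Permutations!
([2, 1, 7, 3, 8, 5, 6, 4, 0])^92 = [7, 1, 4, 3, 0, 5, 6, 8, 2]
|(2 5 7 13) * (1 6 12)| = |(1 6 12)(2 5 7 13)| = 12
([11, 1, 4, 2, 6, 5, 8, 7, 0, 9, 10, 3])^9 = (0 3 4 8 11 2 6)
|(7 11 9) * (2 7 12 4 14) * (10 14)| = 8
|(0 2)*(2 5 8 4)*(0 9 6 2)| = |(0 5 8 4)(2 9 6)| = 12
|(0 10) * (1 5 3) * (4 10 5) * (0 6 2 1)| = 15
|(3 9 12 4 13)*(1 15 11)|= |(1 15 11)(3 9 12 4 13)|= 15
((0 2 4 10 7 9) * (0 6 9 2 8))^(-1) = (0 8)(2 7 10 4)(6 9) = ((0 8)(2 4 10 7)(6 9))^(-1)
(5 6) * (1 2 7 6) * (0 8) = (0 8)(1 2 7 6 5) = [8, 2, 7, 3, 4, 1, 5, 6, 0]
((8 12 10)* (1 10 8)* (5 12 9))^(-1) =(1 10)(5 9 8 12)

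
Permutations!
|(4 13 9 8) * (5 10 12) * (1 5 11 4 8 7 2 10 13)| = |(1 5 13 9 7 2 10 12 11 4)| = 10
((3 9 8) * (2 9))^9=(2 9 8 3)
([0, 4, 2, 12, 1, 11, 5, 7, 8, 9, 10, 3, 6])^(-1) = [0, 4, 2, 11, 1, 6, 12, 7, 8, 9, 10, 5, 3]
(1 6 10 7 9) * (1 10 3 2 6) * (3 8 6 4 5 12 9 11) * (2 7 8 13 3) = [0, 1, 4, 7, 5, 12, 13, 11, 6, 10, 8, 2, 9, 3] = (2 4 5 12 9 10 8 6 13 3 7 11)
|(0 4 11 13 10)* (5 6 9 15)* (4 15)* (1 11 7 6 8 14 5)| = 12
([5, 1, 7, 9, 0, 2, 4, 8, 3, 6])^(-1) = [4, 1, 5, 8, 6, 0, 9, 2, 7, 3]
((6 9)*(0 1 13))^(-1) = ((0 1 13)(6 9))^(-1) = (0 13 1)(6 9)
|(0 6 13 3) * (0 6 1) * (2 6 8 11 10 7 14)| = |(0 1)(2 6 13 3 8 11 10 7 14)| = 18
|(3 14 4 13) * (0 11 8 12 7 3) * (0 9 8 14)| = 10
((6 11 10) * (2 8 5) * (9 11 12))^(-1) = (2 5 8)(6 10 11 9 12)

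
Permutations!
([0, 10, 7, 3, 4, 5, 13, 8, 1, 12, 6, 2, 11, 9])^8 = [0, 7, 12, 3, 4, 5, 1, 11, 2, 6, 8, 9, 13, 10]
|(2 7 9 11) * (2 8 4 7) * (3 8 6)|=|(3 8 4 7 9 11 6)|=7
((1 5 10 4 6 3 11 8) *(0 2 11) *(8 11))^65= (11)(0 8 5 4 3 2 1 10 6)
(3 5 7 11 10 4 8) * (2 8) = [0, 1, 8, 5, 2, 7, 6, 11, 3, 9, 4, 10] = (2 8 3 5 7 11 10 4)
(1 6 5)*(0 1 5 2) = (0 1 6 2) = [1, 6, 0, 3, 4, 5, 2]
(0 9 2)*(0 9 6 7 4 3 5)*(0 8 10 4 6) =(2 9)(3 5 8 10 4)(6 7) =[0, 1, 9, 5, 3, 8, 7, 6, 10, 2, 4]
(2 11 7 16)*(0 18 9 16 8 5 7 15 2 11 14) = (0 18 9 16 11 15 2 14)(5 7 8) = [18, 1, 14, 3, 4, 7, 6, 8, 5, 16, 10, 15, 12, 13, 0, 2, 11, 17, 9]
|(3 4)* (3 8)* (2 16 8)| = |(2 16 8 3 4)| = 5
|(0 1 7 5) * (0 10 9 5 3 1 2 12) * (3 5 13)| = 21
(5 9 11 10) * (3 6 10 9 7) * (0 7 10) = (0 7 3 6)(5 10)(9 11) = [7, 1, 2, 6, 4, 10, 0, 3, 8, 11, 5, 9]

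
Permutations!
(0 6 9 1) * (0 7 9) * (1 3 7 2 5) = (0 6)(1 2 5)(3 7 9) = [6, 2, 5, 7, 4, 1, 0, 9, 8, 3]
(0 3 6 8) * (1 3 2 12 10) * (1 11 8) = [2, 3, 12, 6, 4, 5, 1, 7, 0, 9, 11, 8, 10] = (0 2 12 10 11 8)(1 3 6)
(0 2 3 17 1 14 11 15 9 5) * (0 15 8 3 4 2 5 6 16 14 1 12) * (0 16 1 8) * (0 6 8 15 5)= [0, 15, 4, 17, 2, 5, 1, 7, 3, 8, 10, 6, 16, 13, 11, 9, 14, 12]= (1 15 9 8 3 17 12 16 14 11 6)(2 4)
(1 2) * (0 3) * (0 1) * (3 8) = [8, 2, 0, 1, 4, 5, 6, 7, 3] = (0 8 3 1 2)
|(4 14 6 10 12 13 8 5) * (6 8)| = 4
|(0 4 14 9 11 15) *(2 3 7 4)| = 9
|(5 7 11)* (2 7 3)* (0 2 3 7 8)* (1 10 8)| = |(0 2 1 10 8)(5 7 11)| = 15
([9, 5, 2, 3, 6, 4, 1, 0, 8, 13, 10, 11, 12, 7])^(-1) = [7, 6, 2, 3, 5, 1, 4, 13, 8, 0, 10, 11, 12, 9]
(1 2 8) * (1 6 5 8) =[0, 2, 1, 3, 4, 8, 5, 7, 6] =(1 2)(5 8 6)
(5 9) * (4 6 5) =(4 6 5 9) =[0, 1, 2, 3, 6, 9, 5, 7, 8, 4]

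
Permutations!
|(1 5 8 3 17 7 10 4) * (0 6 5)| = 10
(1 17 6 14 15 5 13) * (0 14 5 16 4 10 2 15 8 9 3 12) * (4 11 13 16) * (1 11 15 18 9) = (0 14 8 1 17 6 5 16 15 4 10 2 18 9 3 12)(11 13) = [14, 17, 18, 12, 10, 16, 5, 7, 1, 3, 2, 13, 0, 11, 8, 4, 15, 6, 9]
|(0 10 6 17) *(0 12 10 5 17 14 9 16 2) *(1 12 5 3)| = 10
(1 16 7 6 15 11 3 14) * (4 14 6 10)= [0, 16, 2, 6, 14, 5, 15, 10, 8, 9, 4, 3, 12, 13, 1, 11, 7]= (1 16 7 10 4 14)(3 6 15 11)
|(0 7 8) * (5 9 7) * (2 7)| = 6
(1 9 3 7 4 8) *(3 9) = (9)(1 3 7 4 8) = [0, 3, 2, 7, 8, 5, 6, 4, 1, 9]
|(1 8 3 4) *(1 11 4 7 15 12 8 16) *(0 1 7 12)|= 30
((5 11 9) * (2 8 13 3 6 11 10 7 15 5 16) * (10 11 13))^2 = (2 10 15 11 16 8 7 5 9)(3 13 6) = ((2 8 10 7 15 5 11 9 16)(3 6 13))^2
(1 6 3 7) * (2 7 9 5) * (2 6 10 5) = [0, 10, 7, 9, 4, 6, 3, 1, 8, 2, 5] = (1 10 5 6 3 9 2 7)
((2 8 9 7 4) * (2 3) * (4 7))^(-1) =(2 3 4 9 8)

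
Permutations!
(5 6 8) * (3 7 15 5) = (3 7 15 5 6 8) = [0, 1, 2, 7, 4, 6, 8, 15, 3, 9, 10, 11, 12, 13, 14, 5]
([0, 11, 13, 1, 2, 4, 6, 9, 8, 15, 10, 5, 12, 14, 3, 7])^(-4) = (1 2)(3 4)(5 14)(7 15 9)(11 13)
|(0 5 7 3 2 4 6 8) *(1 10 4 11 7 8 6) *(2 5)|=|(0 2 11 7 3 5 8)(1 10 4)|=21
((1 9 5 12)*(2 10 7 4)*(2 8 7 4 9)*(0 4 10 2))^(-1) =(0 1 12 5 9 7 8 4) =((0 4 8 7 9 5 12 1))^(-1)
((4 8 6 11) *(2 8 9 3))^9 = (2 6 4 3 8 11 9) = ((2 8 6 11 4 9 3))^9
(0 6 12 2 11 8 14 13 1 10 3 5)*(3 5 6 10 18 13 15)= (0 10 5)(1 18 13)(2 11 8 14 15 3 6 12)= [10, 18, 11, 6, 4, 0, 12, 7, 14, 9, 5, 8, 2, 1, 15, 3, 16, 17, 13]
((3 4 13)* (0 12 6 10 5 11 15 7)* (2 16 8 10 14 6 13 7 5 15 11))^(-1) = ((0 12 13 3 4 7)(2 16 8 10 15 5)(6 14))^(-1) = (0 7 4 3 13 12)(2 5 15 10 8 16)(6 14)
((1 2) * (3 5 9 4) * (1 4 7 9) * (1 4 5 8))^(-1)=(1 8 3 4 5 2)(7 9)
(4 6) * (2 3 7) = [0, 1, 3, 7, 6, 5, 4, 2] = (2 3 7)(4 6)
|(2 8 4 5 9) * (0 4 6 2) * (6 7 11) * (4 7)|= |(0 7 11 6 2 8 4 5 9)|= 9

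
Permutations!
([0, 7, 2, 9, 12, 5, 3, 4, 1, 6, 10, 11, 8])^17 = [0, 4, 2, 6, 8, 5, 9, 12, 7, 3, 10, 11, 1]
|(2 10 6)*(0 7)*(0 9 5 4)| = 15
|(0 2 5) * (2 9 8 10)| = |(0 9 8 10 2 5)| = 6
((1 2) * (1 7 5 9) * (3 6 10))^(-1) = ((1 2 7 5 9)(3 6 10))^(-1) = (1 9 5 7 2)(3 10 6)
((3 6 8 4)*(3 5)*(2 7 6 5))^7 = ((2 7 6 8 4)(3 5))^7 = (2 6 4 7 8)(3 5)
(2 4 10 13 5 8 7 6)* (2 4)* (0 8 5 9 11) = (0 8 7 6 4 10 13 9 11) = [8, 1, 2, 3, 10, 5, 4, 6, 7, 11, 13, 0, 12, 9]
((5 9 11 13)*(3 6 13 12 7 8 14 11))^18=(3 5 6 9 13)(7 11 8 12 14)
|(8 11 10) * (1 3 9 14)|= |(1 3 9 14)(8 11 10)|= 12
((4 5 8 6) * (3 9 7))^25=(3 9 7)(4 5 8 6)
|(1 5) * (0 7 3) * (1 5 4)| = 6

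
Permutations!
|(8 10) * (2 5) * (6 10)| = 6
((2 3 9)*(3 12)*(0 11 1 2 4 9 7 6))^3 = (0 2 7 11 12 6 1 3)(4 9)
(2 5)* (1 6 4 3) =[0, 6, 5, 1, 3, 2, 4] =(1 6 4 3)(2 5)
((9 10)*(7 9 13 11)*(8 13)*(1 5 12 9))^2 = (1 12 10 13 7 5 9 8 11)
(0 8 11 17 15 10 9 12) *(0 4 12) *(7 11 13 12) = (0 8 13 12 4 7 11 17 15 10 9) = [8, 1, 2, 3, 7, 5, 6, 11, 13, 0, 9, 17, 4, 12, 14, 10, 16, 15]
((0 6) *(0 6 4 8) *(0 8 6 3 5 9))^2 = (0 6 5)(3 9 4)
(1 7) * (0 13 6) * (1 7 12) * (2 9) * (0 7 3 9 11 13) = (1 12)(2 11 13 6 7 3 9) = [0, 12, 11, 9, 4, 5, 7, 3, 8, 2, 10, 13, 1, 6]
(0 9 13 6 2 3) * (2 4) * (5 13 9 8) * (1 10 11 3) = (0 8 5 13 6 4 2 1 10 11 3) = [8, 10, 1, 0, 2, 13, 4, 7, 5, 9, 11, 3, 12, 6]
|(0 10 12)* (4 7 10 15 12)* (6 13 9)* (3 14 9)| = |(0 15 12)(3 14 9 6 13)(4 7 10)| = 15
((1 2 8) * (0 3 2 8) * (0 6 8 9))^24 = (0 6 9 2 1 3 8)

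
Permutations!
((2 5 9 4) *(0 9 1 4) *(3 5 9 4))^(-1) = (0 9 2 4)(1 5 3)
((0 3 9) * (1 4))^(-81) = (9)(1 4)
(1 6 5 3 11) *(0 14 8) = (0 14 8)(1 6 5 3 11) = [14, 6, 2, 11, 4, 3, 5, 7, 0, 9, 10, 1, 12, 13, 8]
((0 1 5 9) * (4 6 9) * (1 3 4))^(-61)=(0 9 6 4 3)(1 5)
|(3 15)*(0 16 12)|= |(0 16 12)(3 15)|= 6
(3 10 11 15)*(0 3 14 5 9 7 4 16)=[3, 1, 2, 10, 16, 9, 6, 4, 8, 7, 11, 15, 12, 13, 5, 14, 0]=(0 3 10 11 15 14 5 9 7 4 16)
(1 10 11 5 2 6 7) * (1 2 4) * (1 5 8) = (1 10 11 8)(2 6 7)(4 5) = [0, 10, 6, 3, 5, 4, 7, 2, 1, 9, 11, 8]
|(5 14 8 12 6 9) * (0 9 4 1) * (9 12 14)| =10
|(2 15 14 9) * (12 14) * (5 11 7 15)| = |(2 5 11 7 15 12 14 9)| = 8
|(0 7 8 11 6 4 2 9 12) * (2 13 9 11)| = |(0 7 8 2 11 6 4 13 9 12)| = 10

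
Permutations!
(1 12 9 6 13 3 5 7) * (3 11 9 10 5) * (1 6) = [0, 12, 2, 3, 4, 7, 13, 6, 8, 1, 5, 9, 10, 11] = (1 12 10 5 7 6 13 11 9)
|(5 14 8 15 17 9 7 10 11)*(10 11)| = 8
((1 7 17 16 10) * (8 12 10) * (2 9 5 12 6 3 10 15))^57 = ((1 7 17 16 8 6 3 10)(2 9 5 12 15))^57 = (1 7 17 16 8 6 3 10)(2 5 15 9 12)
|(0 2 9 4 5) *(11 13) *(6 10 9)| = |(0 2 6 10 9 4 5)(11 13)| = 14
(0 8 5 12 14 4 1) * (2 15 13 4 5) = (0 8 2 15 13 4 1)(5 12 14) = [8, 0, 15, 3, 1, 12, 6, 7, 2, 9, 10, 11, 14, 4, 5, 13]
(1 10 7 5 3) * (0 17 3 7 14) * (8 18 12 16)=[17, 10, 2, 1, 4, 7, 6, 5, 18, 9, 14, 11, 16, 13, 0, 15, 8, 3, 12]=(0 17 3 1 10 14)(5 7)(8 18 12 16)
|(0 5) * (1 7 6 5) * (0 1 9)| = 4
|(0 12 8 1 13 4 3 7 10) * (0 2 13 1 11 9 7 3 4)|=9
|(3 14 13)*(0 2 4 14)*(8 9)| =6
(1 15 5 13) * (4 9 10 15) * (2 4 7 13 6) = [0, 7, 4, 3, 9, 6, 2, 13, 8, 10, 15, 11, 12, 1, 14, 5] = (1 7 13)(2 4 9 10 15 5 6)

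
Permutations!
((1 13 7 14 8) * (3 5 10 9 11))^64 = (1 8 14 7 13)(3 11 9 10 5)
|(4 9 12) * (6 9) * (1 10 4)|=6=|(1 10 4 6 9 12)|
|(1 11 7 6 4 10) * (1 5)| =7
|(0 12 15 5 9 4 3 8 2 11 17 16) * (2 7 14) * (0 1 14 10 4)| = |(0 12 15 5 9)(1 14 2 11 17 16)(3 8 7 10 4)| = 30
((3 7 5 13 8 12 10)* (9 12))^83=(3 13 12 7 8 10 5 9)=((3 7 5 13 8 9 12 10))^83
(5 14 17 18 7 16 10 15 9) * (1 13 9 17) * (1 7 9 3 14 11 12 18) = (1 13 3 14 7 16 10 15 17)(5 11 12 18 9) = [0, 13, 2, 14, 4, 11, 6, 16, 8, 5, 15, 12, 18, 3, 7, 17, 10, 1, 9]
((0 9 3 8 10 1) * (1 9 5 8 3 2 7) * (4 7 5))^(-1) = (0 1 7 4)(2 9 10 8 5)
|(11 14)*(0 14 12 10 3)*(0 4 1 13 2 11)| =8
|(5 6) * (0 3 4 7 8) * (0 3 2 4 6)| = 8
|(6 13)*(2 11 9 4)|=4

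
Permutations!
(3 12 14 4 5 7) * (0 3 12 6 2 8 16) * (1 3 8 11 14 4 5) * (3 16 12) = (0 8 12 4 1 16)(2 11 14 5 7 3 6) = [8, 16, 11, 6, 1, 7, 2, 3, 12, 9, 10, 14, 4, 13, 5, 15, 0]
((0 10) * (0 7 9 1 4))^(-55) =(0 4 1 9 7 10)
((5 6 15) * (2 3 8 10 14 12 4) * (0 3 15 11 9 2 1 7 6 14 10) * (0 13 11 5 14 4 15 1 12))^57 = ((0 3 8 13 11 9 2 1 7 6 5 4 12 15 14))^57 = (0 12 6 2 13)(1 11 3 15 5)(4 7 9 8 14)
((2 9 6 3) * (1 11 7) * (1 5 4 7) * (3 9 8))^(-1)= ((1 11)(2 8 3)(4 7 5)(6 9))^(-1)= (1 11)(2 3 8)(4 5 7)(6 9)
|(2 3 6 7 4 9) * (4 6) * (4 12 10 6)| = |(2 3 12 10 6 7 4 9)| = 8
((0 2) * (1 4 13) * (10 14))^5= ((0 2)(1 4 13)(10 14))^5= (0 2)(1 13 4)(10 14)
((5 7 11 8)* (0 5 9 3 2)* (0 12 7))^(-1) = ((0 5)(2 12 7 11 8 9 3))^(-1) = (0 5)(2 3 9 8 11 7 12)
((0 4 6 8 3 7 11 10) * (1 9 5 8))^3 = ((0 4 6 1 9 5 8 3 7 11 10))^3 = (0 1 8 11 4 9 3 10 6 5 7)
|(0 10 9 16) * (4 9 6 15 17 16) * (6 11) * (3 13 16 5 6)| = 12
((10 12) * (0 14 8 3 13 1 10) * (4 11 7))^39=((0 14 8 3 13 1 10 12)(4 11 7))^39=(0 12 10 1 13 3 8 14)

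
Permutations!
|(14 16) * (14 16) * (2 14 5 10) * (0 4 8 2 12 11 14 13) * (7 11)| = |(16)(0 4 8 2 13)(5 10 12 7 11 14)| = 30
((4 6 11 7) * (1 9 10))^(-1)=((1 9 10)(4 6 11 7))^(-1)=(1 10 9)(4 7 11 6)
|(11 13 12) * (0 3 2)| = |(0 3 2)(11 13 12)| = 3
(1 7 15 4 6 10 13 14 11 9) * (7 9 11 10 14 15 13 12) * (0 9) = (0 9 1)(4 6 14 10 12 7 13 15) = [9, 0, 2, 3, 6, 5, 14, 13, 8, 1, 12, 11, 7, 15, 10, 4]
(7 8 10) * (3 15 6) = (3 15 6)(7 8 10) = [0, 1, 2, 15, 4, 5, 3, 8, 10, 9, 7, 11, 12, 13, 14, 6]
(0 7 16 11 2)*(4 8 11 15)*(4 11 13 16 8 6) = [7, 1, 0, 3, 6, 5, 4, 8, 13, 9, 10, 2, 12, 16, 14, 11, 15] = (0 7 8 13 16 15 11 2)(4 6)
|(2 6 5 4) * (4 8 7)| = 6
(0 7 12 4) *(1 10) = (0 7 12 4)(1 10) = [7, 10, 2, 3, 0, 5, 6, 12, 8, 9, 1, 11, 4]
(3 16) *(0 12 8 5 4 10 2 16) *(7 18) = (0 12 8 5 4 10 2 16 3)(7 18) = [12, 1, 16, 0, 10, 4, 6, 18, 5, 9, 2, 11, 8, 13, 14, 15, 3, 17, 7]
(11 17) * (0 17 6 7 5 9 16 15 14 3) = [17, 1, 2, 0, 4, 9, 7, 5, 8, 16, 10, 6, 12, 13, 3, 14, 15, 11] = (0 17 11 6 7 5 9 16 15 14 3)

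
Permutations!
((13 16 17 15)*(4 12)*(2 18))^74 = ((2 18)(4 12)(13 16 17 15))^74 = (18)(13 17)(15 16)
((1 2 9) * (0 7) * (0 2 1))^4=(9)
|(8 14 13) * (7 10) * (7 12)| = 3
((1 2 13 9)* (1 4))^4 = (1 4 9 13 2)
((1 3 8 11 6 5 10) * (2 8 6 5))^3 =((1 3 6 2 8 11 5 10))^3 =(1 2 5 3 8 10 6 11)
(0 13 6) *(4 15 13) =(0 4 15 13 6) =[4, 1, 2, 3, 15, 5, 0, 7, 8, 9, 10, 11, 12, 6, 14, 13]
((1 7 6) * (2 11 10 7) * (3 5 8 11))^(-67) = ((1 2 3 5 8 11 10 7 6))^(-67) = (1 11 2 10 3 7 5 6 8)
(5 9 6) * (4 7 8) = (4 7 8)(5 9 6) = [0, 1, 2, 3, 7, 9, 5, 8, 4, 6]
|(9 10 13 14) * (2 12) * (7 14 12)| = 7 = |(2 7 14 9 10 13 12)|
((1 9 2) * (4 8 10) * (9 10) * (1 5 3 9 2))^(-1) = ((1 10 4 8 2 5 3 9))^(-1) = (1 9 3 5 2 8 4 10)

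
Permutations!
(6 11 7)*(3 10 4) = [0, 1, 2, 10, 3, 5, 11, 6, 8, 9, 4, 7] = (3 10 4)(6 11 7)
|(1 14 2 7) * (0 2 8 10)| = |(0 2 7 1 14 8 10)| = 7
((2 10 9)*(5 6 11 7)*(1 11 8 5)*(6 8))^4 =(1 11 7)(2 10 9)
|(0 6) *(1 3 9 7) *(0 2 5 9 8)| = |(0 6 2 5 9 7 1 3 8)| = 9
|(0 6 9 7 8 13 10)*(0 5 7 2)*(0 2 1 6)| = |(1 6 9)(5 7 8 13 10)| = 15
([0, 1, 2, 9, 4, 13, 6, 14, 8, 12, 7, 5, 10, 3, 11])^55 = [0, 1, 2, 9, 4, 13, 6, 14, 8, 12, 7, 5, 10, 3, 11]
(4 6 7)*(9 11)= (4 6 7)(9 11)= [0, 1, 2, 3, 6, 5, 7, 4, 8, 11, 10, 9]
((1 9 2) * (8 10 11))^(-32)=(1 9 2)(8 10 11)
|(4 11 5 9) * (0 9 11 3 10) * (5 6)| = |(0 9 4 3 10)(5 11 6)| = 15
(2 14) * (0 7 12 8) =(0 7 12 8)(2 14) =[7, 1, 14, 3, 4, 5, 6, 12, 0, 9, 10, 11, 8, 13, 2]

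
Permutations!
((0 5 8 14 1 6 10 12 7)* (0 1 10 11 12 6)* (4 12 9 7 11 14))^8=(0 1 7 9 11 12 4 8 5)(6 10 14)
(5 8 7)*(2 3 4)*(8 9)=(2 3 4)(5 9 8 7)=[0, 1, 3, 4, 2, 9, 6, 5, 7, 8]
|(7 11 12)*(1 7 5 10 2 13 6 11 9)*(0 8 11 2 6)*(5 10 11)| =|(0 8 5 11 12 10 6 2 13)(1 7 9)| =9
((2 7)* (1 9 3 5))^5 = (1 9 3 5)(2 7)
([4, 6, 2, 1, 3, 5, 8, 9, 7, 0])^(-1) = [9, 3, 2, 4, 0, 5, 1, 8, 6, 7]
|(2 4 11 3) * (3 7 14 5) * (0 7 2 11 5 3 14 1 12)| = 12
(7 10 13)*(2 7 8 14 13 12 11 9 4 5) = (2 7 10 12 11 9 4 5)(8 14 13) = [0, 1, 7, 3, 5, 2, 6, 10, 14, 4, 12, 9, 11, 8, 13]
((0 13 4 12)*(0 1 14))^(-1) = (0 14 1 12 4 13)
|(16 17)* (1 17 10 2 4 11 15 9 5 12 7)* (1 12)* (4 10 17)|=|(1 4 11 15 9 5)(2 10)(7 12)(16 17)|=6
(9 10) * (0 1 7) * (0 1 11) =(0 11)(1 7)(9 10) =[11, 7, 2, 3, 4, 5, 6, 1, 8, 10, 9, 0]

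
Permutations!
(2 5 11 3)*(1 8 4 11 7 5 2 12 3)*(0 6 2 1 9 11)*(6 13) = (0 13 6 2 1 8 4)(3 12)(5 7)(9 11) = [13, 8, 1, 12, 0, 7, 2, 5, 4, 11, 10, 9, 3, 6]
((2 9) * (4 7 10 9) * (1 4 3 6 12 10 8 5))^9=(1 5 8 7 4)(2 12)(3 10)(6 9)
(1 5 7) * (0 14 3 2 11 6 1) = (0 14 3 2 11 6 1 5 7) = [14, 5, 11, 2, 4, 7, 1, 0, 8, 9, 10, 6, 12, 13, 3]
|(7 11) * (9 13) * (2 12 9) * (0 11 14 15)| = 20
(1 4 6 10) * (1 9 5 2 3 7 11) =(1 4 6 10 9 5 2 3 7 11) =[0, 4, 3, 7, 6, 2, 10, 11, 8, 5, 9, 1]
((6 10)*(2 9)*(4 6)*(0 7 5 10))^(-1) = (0 6 4 10 5 7)(2 9)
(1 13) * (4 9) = (1 13)(4 9) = [0, 13, 2, 3, 9, 5, 6, 7, 8, 4, 10, 11, 12, 1]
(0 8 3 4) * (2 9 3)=(0 8 2 9 3 4)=[8, 1, 9, 4, 0, 5, 6, 7, 2, 3]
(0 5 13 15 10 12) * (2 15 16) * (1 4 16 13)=[5, 4, 15, 3, 16, 1, 6, 7, 8, 9, 12, 11, 0, 13, 14, 10, 2]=(0 5 1 4 16 2 15 10 12)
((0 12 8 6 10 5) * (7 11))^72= ((0 12 8 6 10 5)(7 11))^72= (12)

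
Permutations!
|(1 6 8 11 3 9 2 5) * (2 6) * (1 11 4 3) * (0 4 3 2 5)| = 12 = |(0 4 2)(1 5 11)(3 9 6 8)|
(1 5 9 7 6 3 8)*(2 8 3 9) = (1 5 2 8)(6 9 7) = [0, 5, 8, 3, 4, 2, 9, 6, 1, 7]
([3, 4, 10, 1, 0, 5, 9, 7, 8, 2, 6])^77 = (0 3 1 4)(2 10 6 9)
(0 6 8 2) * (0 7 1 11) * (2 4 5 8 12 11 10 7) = (0 6 12 11)(1 10 7)(4 5 8) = [6, 10, 2, 3, 5, 8, 12, 1, 4, 9, 7, 0, 11]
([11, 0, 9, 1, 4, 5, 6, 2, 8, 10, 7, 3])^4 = [0, 1, 2, 3, 4, 5, 6, 7, 8, 9, 10, 11]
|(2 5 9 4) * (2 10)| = |(2 5 9 4 10)| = 5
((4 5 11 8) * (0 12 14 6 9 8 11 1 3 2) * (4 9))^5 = ((0 12 14 6 4 5 1 3 2)(8 9))^5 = (0 5 12 1 14 3 6 2 4)(8 9)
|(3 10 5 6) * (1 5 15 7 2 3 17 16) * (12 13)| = 10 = |(1 5 6 17 16)(2 3 10 15 7)(12 13)|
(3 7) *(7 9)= (3 9 7)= [0, 1, 2, 9, 4, 5, 6, 3, 8, 7]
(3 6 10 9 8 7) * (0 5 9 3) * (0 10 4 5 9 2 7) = (0 9 8)(2 7 10 3 6 4 5) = [9, 1, 7, 6, 5, 2, 4, 10, 0, 8, 3]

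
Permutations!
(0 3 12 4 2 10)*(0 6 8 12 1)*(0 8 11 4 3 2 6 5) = (0 2 10 5)(1 8 12 3)(4 6 11) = [2, 8, 10, 1, 6, 0, 11, 7, 12, 9, 5, 4, 3]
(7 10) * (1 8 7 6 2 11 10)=(1 8 7)(2 11 10 6)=[0, 8, 11, 3, 4, 5, 2, 1, 7, 9, 6, 10]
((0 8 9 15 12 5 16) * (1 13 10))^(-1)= (0 16 5 12 15 9 8)(1 10 13)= ((0 8 9 15 12 5 16)(1 13 10))^(-1)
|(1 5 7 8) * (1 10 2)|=6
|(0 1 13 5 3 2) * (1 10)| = |(0 10 1 13 5 3 2)| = 7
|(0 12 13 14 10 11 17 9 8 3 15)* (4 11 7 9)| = |(0 12 13 14 10 7 9 8 3 15)(4 11 17)| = 30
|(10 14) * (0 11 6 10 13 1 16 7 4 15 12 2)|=13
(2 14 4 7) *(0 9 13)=(0 9 13)(2 14 4 7)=[9, 1, 14, 3, 7, 5, 6, 2, 8, 13, 10, 11, 12, 0, 4]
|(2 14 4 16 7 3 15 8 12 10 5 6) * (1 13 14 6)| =|(1 13 14 4 16 7 3 15 8 12 10 5)(2 6)| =12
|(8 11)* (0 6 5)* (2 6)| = |(0 2 6 5)(8 11)| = 4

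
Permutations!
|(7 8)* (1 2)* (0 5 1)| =4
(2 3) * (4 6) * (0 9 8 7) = (0 9 8 7)(2 3)(4 6) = [9, 1, 3, 2, 6, 5, 4, 0, 7, 8]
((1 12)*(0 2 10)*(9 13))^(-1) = ((0 2 10)(1 12)(9 13))^(-1) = (0 10 2)(1 12)(9 13)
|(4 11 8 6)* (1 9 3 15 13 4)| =|(1 9 3 15 13 4 11 8 6)| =9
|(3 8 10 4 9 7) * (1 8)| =|(1 8 10 4 9 7 3)| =7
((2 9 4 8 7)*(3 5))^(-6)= (2 7 8 4 9)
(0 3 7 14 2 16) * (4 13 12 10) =(0 3 7 14 2 16)(4 13 12 10) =[3, 1, 16, 7, 13, 5, 6, 14, 8, 9, 4, 11, 10, 12, 2, 15, 0]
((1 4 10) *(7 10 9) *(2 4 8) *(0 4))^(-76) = (0 10)(1 4)(2 7)(8 9)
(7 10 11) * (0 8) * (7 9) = (0 8)(7 10 11 9) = [8, 1, 2, 3, 4, 5, 6, 10, 0, 7, 11, 9]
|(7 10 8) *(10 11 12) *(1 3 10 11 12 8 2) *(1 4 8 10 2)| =|(1 3 2 4 8 7 12 11 10)| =9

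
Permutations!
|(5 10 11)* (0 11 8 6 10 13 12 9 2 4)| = |(0 11 5 13 12 9 2 4)(6 10 8)| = 24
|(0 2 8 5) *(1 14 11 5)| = 7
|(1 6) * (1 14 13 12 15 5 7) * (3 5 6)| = 20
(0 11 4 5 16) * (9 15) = (0 11 4 5 16)(9 15) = [11, 1, 2, 3, 5, 16, 6, 7, 8, 15, 10, 4, 12, 13, 14, 9, 0]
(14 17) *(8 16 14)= (8 16 14 17)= [0, 1, 2, 3, 4, 5, 6, 7, 16, 9, 10, 11, 12, 13, 17, 15, 14, 8]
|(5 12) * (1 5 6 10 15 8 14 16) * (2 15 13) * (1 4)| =12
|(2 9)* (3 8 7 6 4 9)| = 7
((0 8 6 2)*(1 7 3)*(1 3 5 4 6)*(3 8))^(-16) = ((0 3 8 1 7 5 4 6 2))^(-16) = (0 8 7 4 2 3 1 5 6)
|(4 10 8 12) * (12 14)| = |(4 10 8 14 12)| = 5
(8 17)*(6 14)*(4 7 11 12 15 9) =(4 7 11 12 15 9)(6 14)(8 17) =[0, 1, 2, 3, 7, 5, 14, 11, 17, 4, 10, 12, 15, 13, 6, 9, 16, 8]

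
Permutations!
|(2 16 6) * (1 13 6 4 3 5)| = 8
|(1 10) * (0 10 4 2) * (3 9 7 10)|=|(0 3 9 7 10 1 4 2)|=8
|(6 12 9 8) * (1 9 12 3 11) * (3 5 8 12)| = 15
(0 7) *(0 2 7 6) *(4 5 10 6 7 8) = (0 7 2 8 4 5 10 6) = [7, 1, 8, 3, 5, 10, 0, 2, 4, 9, 6]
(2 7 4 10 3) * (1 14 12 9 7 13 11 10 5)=(1 14 12 9 7 4 5)(2 13 11 10 3)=[0, 14, 13, 2, 5, 1, 6, 4, 8, 7, 3, 10, 9, 11, 12]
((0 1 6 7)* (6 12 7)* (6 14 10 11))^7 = (0 7 12 1)(6 11 10 14)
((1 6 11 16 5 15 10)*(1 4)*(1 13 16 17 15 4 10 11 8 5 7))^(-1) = (1 7 16 13 4 5 8 6)(11 15 17)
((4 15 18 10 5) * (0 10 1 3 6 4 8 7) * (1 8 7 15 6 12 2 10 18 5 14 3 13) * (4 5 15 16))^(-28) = (0 4)(2 14 12 10 3)(5 8)(6 18)(7 16)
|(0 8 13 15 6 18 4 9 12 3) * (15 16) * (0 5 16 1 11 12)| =14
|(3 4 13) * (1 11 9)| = 3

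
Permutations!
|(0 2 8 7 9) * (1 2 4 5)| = 8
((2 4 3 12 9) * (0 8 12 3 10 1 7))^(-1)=(0 7 1 10 4 2 9 12 8)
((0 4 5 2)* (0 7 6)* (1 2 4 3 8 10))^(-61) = ((0 3 8 10 1 2 7 6)(4 5))^(-61) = (0 10 7 3 1 6 8 2)(4 5)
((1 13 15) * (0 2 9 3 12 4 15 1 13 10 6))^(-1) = ((0 2 9 3 12 4 15 13 1 10 6))^(-1) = (0 6 10 1 13 15 4 12 3 9 2)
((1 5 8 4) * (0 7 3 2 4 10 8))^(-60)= ((0 7 3 2 4 1 5)(8 10))^(-60)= (10)(0 2 5 3 1 7 4)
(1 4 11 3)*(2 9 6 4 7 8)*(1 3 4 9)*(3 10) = (1 7 8 2)(3 10)(4 11)(6 9) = [0, 7, 1, 10, 11, 5, 9, 8, 2, 6, 3, 4]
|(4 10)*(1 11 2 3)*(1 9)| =10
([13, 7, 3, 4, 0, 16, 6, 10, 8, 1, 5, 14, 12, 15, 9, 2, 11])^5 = [4, 11, 15, 2, 3, 1, 6, 14, 8, 16, 9, 10, 12, 0, 5, 13, 7]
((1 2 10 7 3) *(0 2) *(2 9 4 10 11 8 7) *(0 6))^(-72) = ((0 9 4 10 2 11 8 7 3 1 6))^(-72) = (0 11 6 2 1 10 3 4 7 9 8)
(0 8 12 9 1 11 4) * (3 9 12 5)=(12)(0 8 5 3 9 1 11 4)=[8, 11, 2, 9, 0, 3, 6, 7, 5, 1, 10, 4, 12]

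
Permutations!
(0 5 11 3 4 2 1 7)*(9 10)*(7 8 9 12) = [5, 8, 1, 4, 2, 11, 6, 0, 9, 10, 12, 3, 7] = (0 5 11 3 4 2 1 8 9 10 12 7)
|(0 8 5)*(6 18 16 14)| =12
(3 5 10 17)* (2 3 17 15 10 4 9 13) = [0, 1, 3, 5, 9, 4, 6, 7, 8, 13, 15, 11, 12, 2, 14, 10, 16, 17] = (17)(2 3 5 4 9 13)(10 15)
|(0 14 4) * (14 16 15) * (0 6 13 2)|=|(0 16 15 14 4 6 13 2)|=8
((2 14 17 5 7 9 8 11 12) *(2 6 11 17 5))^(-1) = (2 17 8 9 7 5 14)(6 12 11)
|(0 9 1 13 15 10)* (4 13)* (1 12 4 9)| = |(0 1 9 12 4 13 15 10)| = 8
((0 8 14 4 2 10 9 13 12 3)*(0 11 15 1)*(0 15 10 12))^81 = (0 2 10 8 12 9 14 3 13 4 11)(1 15)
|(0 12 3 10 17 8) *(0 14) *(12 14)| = |(0 14)(3 10 17 8 12)| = 10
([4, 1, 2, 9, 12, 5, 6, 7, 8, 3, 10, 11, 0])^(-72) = [0, 1, 2, 3, 4, 5, 6, 7, 8, 9, 10, 11, 12]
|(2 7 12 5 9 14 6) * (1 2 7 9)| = 8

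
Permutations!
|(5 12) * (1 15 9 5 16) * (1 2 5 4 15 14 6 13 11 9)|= |(1 14 6 13 11 9 4 15)(2 5 12 16)|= 8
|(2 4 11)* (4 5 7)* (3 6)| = 10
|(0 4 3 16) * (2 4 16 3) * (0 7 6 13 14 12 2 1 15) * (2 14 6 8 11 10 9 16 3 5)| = 42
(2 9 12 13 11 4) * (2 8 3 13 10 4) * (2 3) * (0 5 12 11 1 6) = (0 5 12 10 4 8 2 9 11 3 13 1 6) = [5, 6, 9, 13, 8, 12, 0, 7, 2, 11, 4, 3, 10, 1]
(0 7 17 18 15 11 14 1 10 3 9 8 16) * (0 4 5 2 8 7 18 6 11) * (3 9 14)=(0 18 15)(1 10 9 7 17 6 11 3 14)(2 8 16 4 5)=[18, 10, 8, 14, 5, 2, 11, 17, 16, 7, 9, 3, 12, 13, 1, 0, 4, 6, 15]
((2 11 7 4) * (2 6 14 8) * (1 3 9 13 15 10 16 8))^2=((1 3 9 13 15 10 16 8 2 11 7 4 6 14))^2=(1 9 15 16 2 7 6)(3 13 10 8 11 4 14)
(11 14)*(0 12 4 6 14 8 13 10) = [12, 1, 2, 3, 6, 5, 14, 7, 13, 9, 0, 8, 4, 10, 11] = (0 12 4 6 14 11 8 13 10)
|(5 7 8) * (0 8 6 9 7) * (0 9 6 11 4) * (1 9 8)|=|(0 1 9 7 11 4)(5 8)|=6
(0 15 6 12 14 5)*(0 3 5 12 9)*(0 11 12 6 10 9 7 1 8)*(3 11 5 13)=[15, 8, 2, 13, 4, 11, 7, 1, 0, 5, 9, 12, 14, 3, 6, 10]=(0 15 10 9 5 11 12 14 6 7 1 8)(3 13)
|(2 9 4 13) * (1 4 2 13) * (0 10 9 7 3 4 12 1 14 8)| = 18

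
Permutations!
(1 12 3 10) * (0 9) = (0 9)(1 12 3 10) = [9, 12, 2, 10, 4, 5, 6, 7, 8, 0, 1, 11, 3]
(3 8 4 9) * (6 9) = (3 8 4 6 9) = [0, 1, 2, 8, 6, 5, 9, 7, 4, 3]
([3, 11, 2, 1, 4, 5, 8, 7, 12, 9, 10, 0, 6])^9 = [3, 11, 2, 1, 4, 5, 6, 7, 8, 9, 10, 0, 12]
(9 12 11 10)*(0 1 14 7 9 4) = (0 1 14 7 9 12 11 10 4) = [1, 14, 2, 3, 0, 5, 6, 9, 8, 12, 4, 10, 11, 13, 7]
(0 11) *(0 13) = (0 11 13) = [11, 1, 2, 3, 4, 5, 6, 7, 8, 9, 10, 13, 12, 0]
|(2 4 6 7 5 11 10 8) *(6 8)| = |(2 4 8)(5 11 10 6 7)| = 15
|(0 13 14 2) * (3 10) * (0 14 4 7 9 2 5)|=8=|(0 13 4 7 9 2 14 5)(3 10)|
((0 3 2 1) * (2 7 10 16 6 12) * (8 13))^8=((0 3 7 10 16 6 12 2 1)(8 13))^8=(0 1 2 12 6 16 10 7 3)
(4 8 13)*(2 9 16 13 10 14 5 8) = [0, 1, 9, 3, 2, 8, 6, 7, 10, 16, 14, 11, 12, 4, 5, 15, 13] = (2 9 16 13 4)(5 8 10 14)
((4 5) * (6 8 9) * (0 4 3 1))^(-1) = ((0 4 5 3 1)(6 8 9))^(-1) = (0 1 3 5 4)(6 9 8)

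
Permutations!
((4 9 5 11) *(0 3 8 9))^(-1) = (0 4 11 5 9 8 3)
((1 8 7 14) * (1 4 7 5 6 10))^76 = ((1 8 5 6 10)(4 7 14))^76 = (1 8 5 6 10)(4 7 14)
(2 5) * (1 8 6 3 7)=(1 8 6 3 7)(2 5)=[0, 8, 5, 7, 4, 2, 3, 1, 6]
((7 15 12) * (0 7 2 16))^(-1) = ((0 7 15 12 2 16))^(-1) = (0 16 2 12 15 7)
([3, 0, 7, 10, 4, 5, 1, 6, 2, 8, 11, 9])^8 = [6, 7, 9, 1, 4, 5, 2, 8, 11, 10, 0, 3]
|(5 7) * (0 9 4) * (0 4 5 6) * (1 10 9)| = 7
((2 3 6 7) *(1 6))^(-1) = (1 3 2 7 6)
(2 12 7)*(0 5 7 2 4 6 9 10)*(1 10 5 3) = [3, 10, 12, 1, 6, 7, 9, 4, 8, 5, 0, 11, 2] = (0 3 1 10)(2 12)(4 6 9 5 7)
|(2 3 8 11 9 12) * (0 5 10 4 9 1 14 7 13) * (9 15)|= 15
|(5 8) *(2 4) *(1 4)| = 6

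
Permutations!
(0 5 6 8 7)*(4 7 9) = (0 5 6 8 9 4 7) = [5, 1, 2, 3, 7, 6, 8, 0, 9, 4]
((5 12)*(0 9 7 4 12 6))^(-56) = (12) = ((0 9 7 4 12 5 6))^(-56)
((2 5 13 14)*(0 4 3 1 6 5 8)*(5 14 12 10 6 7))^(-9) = (0 7 10 8 1 12 2 3 13 14 4 5 6) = ((0 4 3 1 7 5 13 12 10 6 14 2 8))^(-9)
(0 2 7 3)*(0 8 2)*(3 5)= (2 7 5 3 8)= [0, 1, 7, 8, 4, 3, 6, 5, 2]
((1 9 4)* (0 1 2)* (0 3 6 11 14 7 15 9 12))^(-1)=(0 12 1)(2 4 9 15 7 14 11 6 3)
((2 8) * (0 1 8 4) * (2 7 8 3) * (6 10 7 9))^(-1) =(0 4 2 3 1)(6 9 8 7 10)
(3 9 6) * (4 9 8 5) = [0, 1, 2, 8, 9, 4, 3, 7, 5, 6] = (3 8 5 4 9 6)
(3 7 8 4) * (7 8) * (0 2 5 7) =(0 2 5 7)(3 8 4) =[2, 1, 5, 8, 3, 7, 6, 0, 4]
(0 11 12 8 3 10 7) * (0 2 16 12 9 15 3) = (0 11 9 15 3 10 7 2 16 12 8) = [11, 1, 16, 10, 4, 5, 6, 2, 0, 15, 7, 9, 8, 13, 14, 3, 12]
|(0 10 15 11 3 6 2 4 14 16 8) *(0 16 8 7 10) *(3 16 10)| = 11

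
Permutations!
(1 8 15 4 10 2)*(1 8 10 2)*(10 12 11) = [0, 12, 8, 3, 2, 5, 6, 7, 15, 9, 1, 10, 11, 13, 14, 4] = (1 12 11 10)(2 8 15 4)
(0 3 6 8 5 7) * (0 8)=[3, 1, 2, 6, 4, 7, 0, 8, 5]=(0 3 6)(5 7 8)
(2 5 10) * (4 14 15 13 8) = [0, 1, 5, 3, 14, 10, 6, 7, 4, 9, 2, 11, 12, 8, 15, 13] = (2 5 10)(4 14 15 13 8)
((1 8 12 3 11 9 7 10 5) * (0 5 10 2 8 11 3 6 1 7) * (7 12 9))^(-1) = ((0 5 12 6 1 11 7 2 8 9))^(-1) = (0 9 8 2 7 11 1 6 12 5)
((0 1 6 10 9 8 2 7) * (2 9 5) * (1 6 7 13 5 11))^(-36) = (13)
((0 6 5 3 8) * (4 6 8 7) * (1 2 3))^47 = (0 8)(1 6 7 2 5 4 3)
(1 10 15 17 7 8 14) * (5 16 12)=(1 10 15 17 7 8 14)(5 16 12)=[0, 10, 2, 3, 4, 16, 6, 8, 14, 9, 15, 11, 5, 13, 1, 17, 12, 7]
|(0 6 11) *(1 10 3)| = |(0 6 11)(1 10 3)| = 3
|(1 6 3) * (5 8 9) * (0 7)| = 6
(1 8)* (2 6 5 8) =(1 2 6 5 8) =[0, 2, 6, 3, 4, 8, 5, 7, 1]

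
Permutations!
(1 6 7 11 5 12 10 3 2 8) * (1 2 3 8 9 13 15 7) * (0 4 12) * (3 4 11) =(0 11 5)(1 6)(2 9 13 15 7 3 4 12 10 8) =[11, 6, 9, 4, 12, 0, 1, 3, 2, 13, 8, 5, 10, 15, 14, 7]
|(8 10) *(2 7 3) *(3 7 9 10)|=5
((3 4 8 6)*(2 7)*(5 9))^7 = (2 7)(3 6 8 4)(5 9)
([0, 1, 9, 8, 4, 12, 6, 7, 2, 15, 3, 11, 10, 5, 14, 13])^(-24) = (2 13 10)(3 9 5)(8 15 12)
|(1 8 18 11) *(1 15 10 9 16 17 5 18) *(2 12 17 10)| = 42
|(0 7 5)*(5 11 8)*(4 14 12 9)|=20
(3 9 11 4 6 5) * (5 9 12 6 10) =[0, 1, 2, 12, 10, 3, 9, 7, 8, 11, 5, 4, 6] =(3 12 6 9 11 4 10 5)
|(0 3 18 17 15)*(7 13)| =|(0 3 18 17 15)(7 13)| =10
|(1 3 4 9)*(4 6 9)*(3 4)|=5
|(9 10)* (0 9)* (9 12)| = 4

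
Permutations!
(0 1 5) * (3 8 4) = (0 1 5)(3 8 4) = [1, 5, 2, 8, 3, 0, 6, 7, 4]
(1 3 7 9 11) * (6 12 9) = (1 3 7 6 12 9 11) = [0, 3, 2, 7, 4, 5, 12, 6, 8, 11, 10, 1, 9]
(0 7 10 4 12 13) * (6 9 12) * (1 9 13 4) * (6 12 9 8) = [7, 8, 2, 3, 12, 5, 13, 10, 6, 9, 1, 11, 4, 0] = (0 7 10 1 8 6 13)(4 12)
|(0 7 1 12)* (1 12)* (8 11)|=|(0 7 12)(8 11)|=6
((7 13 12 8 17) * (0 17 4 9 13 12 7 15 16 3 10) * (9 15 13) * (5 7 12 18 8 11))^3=((0 17 13 12 11 5 7 18 8 4 15 16 3 10))^3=(0 12 7 4 3 17 11 18 15 10 13 5 8 16)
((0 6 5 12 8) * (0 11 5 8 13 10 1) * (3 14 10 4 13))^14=(0 5 10 8 3)(1 11 14 6 12)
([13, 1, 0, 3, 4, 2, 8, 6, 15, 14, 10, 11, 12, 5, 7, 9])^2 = (0 5)(2 13)(6 15 14)(7 8 9)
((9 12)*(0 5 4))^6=((0 5 4)(9 12))^6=(12)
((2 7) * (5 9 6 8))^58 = (5 6)(8 9)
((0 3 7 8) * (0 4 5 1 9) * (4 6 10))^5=(0 10)(1 8)(3 4)(5 7)(6 9)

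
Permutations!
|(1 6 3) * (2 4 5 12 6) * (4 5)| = 6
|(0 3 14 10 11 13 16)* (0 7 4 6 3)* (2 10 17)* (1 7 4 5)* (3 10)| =|(1 7 5)(2 3 14 17)(4 6 10 11 13 16)| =12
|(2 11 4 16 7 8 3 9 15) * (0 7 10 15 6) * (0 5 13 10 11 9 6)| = |(0 7 8 3 6 5 13 10 15 2 9)(4 16 11)| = 33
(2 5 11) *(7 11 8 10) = (2 5 8 10 7 11) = [0, 1, 5, 3, 4, 8, 6, 11, 10, 9, 7, 2]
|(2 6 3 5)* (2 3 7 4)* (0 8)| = |(0 8)(2 6 7 4)(3 5)| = 4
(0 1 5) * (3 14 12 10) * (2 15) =(0 1 5)(2 15)(3 14 12 10) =[1, 5, 15, 14, 4, 0, 6, 7, 8, 9, 3, 11, 10, 13, 12, 2]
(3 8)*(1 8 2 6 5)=(1 8 3 2 6 5)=[0, 8, 6, 2, 4, 1, 5, 7, 3]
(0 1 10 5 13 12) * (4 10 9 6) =(0 1 9 6 4 10 5 13 12) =[1, 9, 2, 3, 10, 13, 4, 7, 8, 6, 5, 11, 0, 12]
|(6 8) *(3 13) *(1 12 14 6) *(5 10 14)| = 14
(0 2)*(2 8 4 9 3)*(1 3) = (0 8 4 9 1 3 2) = [8, 3, 0, 2, 9, 5, 6, 7, 4, 1]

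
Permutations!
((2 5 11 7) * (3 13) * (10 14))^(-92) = ((2 5 11 7)(3 13)(10 14))^(-92) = (14)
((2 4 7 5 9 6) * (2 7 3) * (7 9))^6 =(9)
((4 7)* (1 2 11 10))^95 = (1 10 11 2)(4 7)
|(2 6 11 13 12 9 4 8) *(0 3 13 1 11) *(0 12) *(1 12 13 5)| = |(0 3 5 1 11 12 9 4 8 2 6 13)| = 12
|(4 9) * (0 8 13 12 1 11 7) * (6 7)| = |(0 8 13 12 1 11 6 7)(4 9)| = 8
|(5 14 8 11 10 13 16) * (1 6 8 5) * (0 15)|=14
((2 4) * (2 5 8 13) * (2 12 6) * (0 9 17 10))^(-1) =(0 10 17 9)(2 6 12 13 8 5 4)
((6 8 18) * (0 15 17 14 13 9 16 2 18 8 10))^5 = (0 9 10 13 6 14 18 17 2 15 16)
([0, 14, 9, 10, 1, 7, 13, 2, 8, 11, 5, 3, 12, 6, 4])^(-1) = (1 4 14)(2 7 5 10 3 11 9)(6 13)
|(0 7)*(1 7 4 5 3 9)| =7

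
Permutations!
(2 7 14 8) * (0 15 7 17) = (0 15 7 14 8 2 17) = [15, 1, 17, 3, 4, 5, 6, 14, 2, 9, 10, 11, 12, 13, 8, 7, 16, 0]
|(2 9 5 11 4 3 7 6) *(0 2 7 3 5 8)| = |(0 2 9 8)(4 5 11)(6 7)| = 12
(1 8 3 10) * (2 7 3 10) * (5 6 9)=[0, 8, 7, 2, 4, 6, 9, 3, 10, 5, 1]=(1 8 10)(2 7 3)(5 6 9)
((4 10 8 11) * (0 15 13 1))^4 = (15)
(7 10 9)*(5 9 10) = (10)(5 9 7) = [0, 1, 2, 3, 4, 9, 6, 5, 8, 7, 10]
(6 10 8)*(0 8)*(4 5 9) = (0 8 6 10)(4 5 9) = [8, 1, 2, 3, 5, 9, 10, 7, 6, 4, 0]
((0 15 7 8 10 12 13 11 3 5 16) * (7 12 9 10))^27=(0 13 5 15 11 16 12 3)(7 8)(9 10)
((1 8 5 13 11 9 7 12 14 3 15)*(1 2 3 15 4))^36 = (1 2 12 11 8 3 14 9 5 4 15 7 13)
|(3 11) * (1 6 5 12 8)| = |(1 6 5 12 8)(3 11)| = 10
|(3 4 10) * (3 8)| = |(3 4 10 8)| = 4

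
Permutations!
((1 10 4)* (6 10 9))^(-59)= (1 9 6 10 4)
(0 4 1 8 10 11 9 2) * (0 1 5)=[4, 8, 1, 3, 5, 0, 6, 7, 10, 2, 11, 9]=(0 4 5)(1 8 10 11 9 2)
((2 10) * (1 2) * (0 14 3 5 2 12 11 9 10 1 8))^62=((0 14 3 5 2 1 12 11 9 10 8))^62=(0 11 5 8 12 3 10 1 14 9 2)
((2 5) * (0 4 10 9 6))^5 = (10)(2 5)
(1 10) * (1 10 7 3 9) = (10)(1 7 3 9) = [0, 7, 2, 9, 4, 5, 6, 3, 8, 1, 10]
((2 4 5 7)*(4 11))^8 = (2 5 11 7 4)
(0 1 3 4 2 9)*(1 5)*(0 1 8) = (0 5 8)(1 3 4 2 9) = [5, 3, 9, 4, 2, 8, 6, 7, 0, 1]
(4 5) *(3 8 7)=(3 8 7)(4 5)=[0, 1, 2, 8, 5, 4, 6, 3, 7]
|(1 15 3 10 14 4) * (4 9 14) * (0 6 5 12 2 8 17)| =70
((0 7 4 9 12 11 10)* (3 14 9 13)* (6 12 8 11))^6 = ((0 7 4 13 3 14 9 8 11 10)(6 12))^6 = (0 9 4 11 3)(7 8 13 10 14)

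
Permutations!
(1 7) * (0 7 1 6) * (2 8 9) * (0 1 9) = (0 7 6 1 9 2 8) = [7, 9, 8, 3, 4, 5, 1, 6, 0, 2]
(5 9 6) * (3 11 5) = [0, 1, 2, 11, 4, 9, 3, 7, 8, 6, 10, 5] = (3 11 5 9 6)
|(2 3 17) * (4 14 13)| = 3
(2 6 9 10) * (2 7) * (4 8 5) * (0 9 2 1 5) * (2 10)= [9, 5, 6, 3, 8, 4, 10, 1, 0, 2, 7]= (0 9 2 6 10 7 1 5 4 8)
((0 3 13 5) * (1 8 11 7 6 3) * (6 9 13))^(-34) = ((0 1 8 11 7 9 13 5)(3 6))^(-34) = (0 13 7 8)(1 5 9 11)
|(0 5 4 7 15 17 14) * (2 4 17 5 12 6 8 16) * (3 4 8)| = 30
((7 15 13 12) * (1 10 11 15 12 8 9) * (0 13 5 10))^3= (0 9 13 1 8)(5 15 11 10)(7 12)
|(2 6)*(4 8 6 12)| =5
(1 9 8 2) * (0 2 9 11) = (0 2 1 11)(8 9) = [2, 11, 1, 3, 4, 5, 6, 7, 9, 8, 10, 0]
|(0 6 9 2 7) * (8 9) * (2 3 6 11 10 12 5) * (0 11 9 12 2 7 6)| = |(0 9 3)(2 6 8 12 5 7 11 10)| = 24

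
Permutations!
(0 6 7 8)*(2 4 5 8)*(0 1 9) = (0 6 7 2 4 5 8 1 9) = [6, 9, 4, 3, 5, 8, 7, 2, 1, 0]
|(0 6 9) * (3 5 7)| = 3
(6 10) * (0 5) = (0 5)(6 10) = [5, 1, 2, 3, 4, 0, 10, 7, 8, 9, 6]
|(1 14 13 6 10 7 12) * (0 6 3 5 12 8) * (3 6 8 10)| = 14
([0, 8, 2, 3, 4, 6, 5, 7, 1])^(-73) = [0, 8, 2, 3, 4, 6, 5, 7, 1]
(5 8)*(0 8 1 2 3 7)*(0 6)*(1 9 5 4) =(0 8 4 1 2 3 7 6)(5 9) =[8, 2, 3, 7, 1, 9, 0, 6, 4, 5]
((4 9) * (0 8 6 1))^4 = (9)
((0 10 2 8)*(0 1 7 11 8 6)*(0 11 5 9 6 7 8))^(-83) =(0 9 2 11 5 10 6 7)(1 8)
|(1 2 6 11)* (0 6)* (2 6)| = |(0 2)(1 6 11)| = 6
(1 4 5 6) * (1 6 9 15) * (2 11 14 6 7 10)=(1 4 5 9 15)(2 11 14 6 7 10)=[0, 4, 11, 3, 5, 9, 7, 10, 8, 15, 2, 14, 12, 13, 6, 1]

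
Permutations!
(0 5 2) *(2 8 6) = (0 5 8 6 2) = [5, 1, 0, 3, 4, 8, 2, 7, 6]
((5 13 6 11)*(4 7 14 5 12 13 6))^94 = ((4 7 14 5 6 11 12 13))^94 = (4 12 6 14)(5 7 13 11)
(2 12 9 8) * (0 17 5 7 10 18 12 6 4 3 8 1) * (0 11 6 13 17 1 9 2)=[1, 11, 13, 8, 3, 7, 4, 10, 0, 9, 18, 6, 2, 17, 14, 15, 16, 5, 12]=(0 1 11 6 4 3 8)(2 13 17 5 7 10 18 12)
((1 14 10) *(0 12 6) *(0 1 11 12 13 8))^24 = ((0 13 8)(1 14 10 11 12 6))^24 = (14)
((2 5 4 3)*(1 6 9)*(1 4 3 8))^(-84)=(1 6 9 4 8)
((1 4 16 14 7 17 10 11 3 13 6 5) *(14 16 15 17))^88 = ((1 4 15 17 10 11 3 13 6 5)(7 14))^88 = (1 6 3 10 15)(4 5 13 11 17)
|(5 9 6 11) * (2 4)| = |(2 4)(5 9 6 11)| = 4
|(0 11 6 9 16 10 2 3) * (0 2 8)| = |(0 11 6 9 16 10 8)(2 3)| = 14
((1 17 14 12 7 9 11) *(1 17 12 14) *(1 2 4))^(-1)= (1 4 2 17 11 9 7 12)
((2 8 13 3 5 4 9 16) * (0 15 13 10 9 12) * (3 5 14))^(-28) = (0 13 4)(2 10 16 8 9)(5 12 15) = ((0 15 13 5 4 12)(2 8 10 9 16)(3 14))^(-28)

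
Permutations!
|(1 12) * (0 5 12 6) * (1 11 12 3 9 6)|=|(0 5 3 9 6)(11 12)|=10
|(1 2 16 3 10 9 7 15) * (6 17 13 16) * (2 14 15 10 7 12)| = |(1 14 15)(2 6 17 13 16 3 7 10 9 12)| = 30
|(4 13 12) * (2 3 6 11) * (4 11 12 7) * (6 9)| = 6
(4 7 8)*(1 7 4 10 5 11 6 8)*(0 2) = (0 2)(1 7)(5 11 6 8 10) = [2, 7, 0, 3, 4, 11, 8, 1, 10, 9, 5, 6]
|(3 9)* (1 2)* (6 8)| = |(1 2)(3 9)(6 8)| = 2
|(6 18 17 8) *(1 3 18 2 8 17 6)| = |(1 3 18 6 2 8)| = 6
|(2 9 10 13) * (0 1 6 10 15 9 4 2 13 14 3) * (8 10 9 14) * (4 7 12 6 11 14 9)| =|(0 1 11 14 3)(2 7 12 6 4)(8 10)(9 15)| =10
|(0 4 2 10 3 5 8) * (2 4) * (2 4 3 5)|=|(0 4 3 2 10 5 8)|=7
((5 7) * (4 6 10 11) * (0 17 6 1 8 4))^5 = (17)(1 4 8)(5 7)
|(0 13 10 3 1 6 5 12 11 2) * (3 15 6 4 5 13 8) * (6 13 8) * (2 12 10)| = 22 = |(0 6 8 3 1 4 5 10 15 13 2)(11 12)|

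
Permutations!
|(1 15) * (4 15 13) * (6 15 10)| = |(1 13 4 10 6 15)| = 6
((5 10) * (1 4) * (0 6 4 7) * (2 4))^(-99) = ((0 6 2 4 1 7)(5 10))^(-99) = (0 4)(1 6)(2 7)(5 10)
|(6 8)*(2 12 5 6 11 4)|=7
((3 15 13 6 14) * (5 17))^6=((3 15 13 6 14)(5 17))^6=(17)(3 15 13 6 14)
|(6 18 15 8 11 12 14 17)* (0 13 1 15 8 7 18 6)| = |(0 13 1 15 7 18 8 11 12 14 17)| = 11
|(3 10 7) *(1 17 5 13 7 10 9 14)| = |(1 17 5 13 7 3 9 14)| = 8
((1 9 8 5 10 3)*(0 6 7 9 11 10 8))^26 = ((0 6 7 9)(1 11 10 3)(5 8))^26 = (0 7)(1 10)(3 11)(6 9)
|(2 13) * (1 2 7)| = 4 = |(1 2 13 7)|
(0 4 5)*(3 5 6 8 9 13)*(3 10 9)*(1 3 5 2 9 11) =(0 4 6 8 5)(1 3 2 9 13 10 11) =[4, 3, 9, 2, 6, 0, 8, 7, 5, 13, 11, 1, 12, 10]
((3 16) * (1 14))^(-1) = (1 14)(3 16)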